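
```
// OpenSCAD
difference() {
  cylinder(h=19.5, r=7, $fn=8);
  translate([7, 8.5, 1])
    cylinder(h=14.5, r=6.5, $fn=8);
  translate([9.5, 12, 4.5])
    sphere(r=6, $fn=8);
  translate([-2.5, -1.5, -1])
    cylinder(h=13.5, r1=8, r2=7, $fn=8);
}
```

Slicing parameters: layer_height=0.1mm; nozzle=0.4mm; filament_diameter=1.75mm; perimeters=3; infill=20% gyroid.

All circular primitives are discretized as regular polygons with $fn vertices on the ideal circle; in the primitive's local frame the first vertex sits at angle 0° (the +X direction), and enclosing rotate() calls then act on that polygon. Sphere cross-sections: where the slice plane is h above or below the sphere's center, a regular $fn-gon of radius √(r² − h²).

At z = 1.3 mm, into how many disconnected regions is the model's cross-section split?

At z = 1.3 mm: the r=7 cylinder gives a regular 8-gon of circumradius 7 (constant along its height); the r=6.5 cylinder at (7, 8.5) gives a regular 8-gon of circumradius 6.5 (constant along its height); the r=6 sphere at (9.5, 12) contributes a regular 8-gon of circumradius √(6²−3.2²) = 5.075; the cone at (-2.5, -1.5) contributes a regular 8-gon of circumradius 7.830 (interpolated between r1=8 and r2=7 at t=0.170); Subtracting the remaining from the first: starting from the r=7 cylinder, the r=6.5 cylinder at (7, 8.5) partially overlaps it — only the 7.55 mm² overlap (of its 119.50 mm²) is removed, clipping the outline; the r=6 sphere at (9.5, 12) misses the remaining region (no effect); the cone at (-2.5, -1.5) partially overlaps it — only the 113.00 mm² overlap (of its 173.39 mm²) is removed, clipping the outline — 2 connected regions. The result has 2 disconnected regions.

2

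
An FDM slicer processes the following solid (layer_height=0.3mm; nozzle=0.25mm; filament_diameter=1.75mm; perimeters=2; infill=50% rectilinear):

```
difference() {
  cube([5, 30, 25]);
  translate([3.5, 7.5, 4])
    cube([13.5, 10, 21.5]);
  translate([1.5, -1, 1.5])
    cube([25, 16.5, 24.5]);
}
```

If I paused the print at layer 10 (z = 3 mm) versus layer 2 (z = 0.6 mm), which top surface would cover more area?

Layer 10 (z = 3): the cube (footprint 5×30) is included at this height (area 150.00 mm²); the cube at (3.5, 7.5) does not reach this height (z outside [4, 25.5]); the 25×16.5 cube at (1.5, -1) contributes its full rectangle (area 412.50 mm²); Taking the first minus the rest: starting from the 5×30 cube (150.00 mm²), the 25×16.5 cube at (1.5, -1) partially overlaps it — only the 54.25 mm² overlap (of its 412.50 mm²) is removed, clipping the outline — area = 95.75 mm². So its area = 95.75 mm². Layer 2 (z = 0.6): the 5×30 cube contributes its full rectangle (area 150.00 mm²); the cube at (3.5, 7.5) is absent (z outside [4, 25.5]); the cube at (1.5, -1) does not reach this height (z outside [1.5, 26]); Subtracting the remaining from the first: none of the subtracted shapes is present at this height, so the 5×30 cube is unchanged — area = 150.00 mm². So its area = 150.00 mm². Layer 2 is larger (150.00 vs 95.75 mm²).

layer 2 (z = 0.6 mm)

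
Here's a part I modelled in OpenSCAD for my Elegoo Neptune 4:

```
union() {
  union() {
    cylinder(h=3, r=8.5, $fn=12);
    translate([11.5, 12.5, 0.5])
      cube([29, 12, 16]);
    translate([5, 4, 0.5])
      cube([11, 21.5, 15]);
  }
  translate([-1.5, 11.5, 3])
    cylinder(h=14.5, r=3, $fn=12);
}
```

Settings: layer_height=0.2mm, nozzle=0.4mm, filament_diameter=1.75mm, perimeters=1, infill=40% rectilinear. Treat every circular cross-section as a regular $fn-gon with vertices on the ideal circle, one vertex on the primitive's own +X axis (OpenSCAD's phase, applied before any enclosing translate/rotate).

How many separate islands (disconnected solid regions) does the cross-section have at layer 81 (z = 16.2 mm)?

At z = 16.2 mm: the cylinder does not reach this height (z outside [0, 3]); the cube at (11.5, 12.5) (footprint 29×12) is included at this height; the cube at (5, 4) does not reach this height (z outside [0.5, 15.5]); Taking the union: only the 29×12 cube at (11.5, 12.5) is present, so the union is just that shape — 1 connected region; the r=3 cylinder at (-1.5, 11.5) contributes a regular 12-gon of circumradius 3; Merging all regions: the 2 present regions are separate (no shared area or edge), so areas and boundary lengths simply add and each stays a separate island — 2 connected regions. Overall, the cross-section has 2 separate islands. Island count = 2.

2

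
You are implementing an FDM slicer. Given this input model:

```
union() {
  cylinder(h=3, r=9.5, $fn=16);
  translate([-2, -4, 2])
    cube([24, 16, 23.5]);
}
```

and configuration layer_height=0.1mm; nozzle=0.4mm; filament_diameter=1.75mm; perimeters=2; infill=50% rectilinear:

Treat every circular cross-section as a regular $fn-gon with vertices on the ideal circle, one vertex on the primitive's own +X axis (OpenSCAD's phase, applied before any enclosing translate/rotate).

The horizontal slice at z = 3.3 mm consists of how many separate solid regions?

1

At z = 3.3 mm: the cylinder is not intersected at this z (z outside [0, 3]); the cube at (-2, -4) is present — its section is the full 24×16 rectangle; Combining (union): only the 24×16 cube at (-2, -4) is present, so the union is just that shape — 1 connected region. The result has 1 disconnected region.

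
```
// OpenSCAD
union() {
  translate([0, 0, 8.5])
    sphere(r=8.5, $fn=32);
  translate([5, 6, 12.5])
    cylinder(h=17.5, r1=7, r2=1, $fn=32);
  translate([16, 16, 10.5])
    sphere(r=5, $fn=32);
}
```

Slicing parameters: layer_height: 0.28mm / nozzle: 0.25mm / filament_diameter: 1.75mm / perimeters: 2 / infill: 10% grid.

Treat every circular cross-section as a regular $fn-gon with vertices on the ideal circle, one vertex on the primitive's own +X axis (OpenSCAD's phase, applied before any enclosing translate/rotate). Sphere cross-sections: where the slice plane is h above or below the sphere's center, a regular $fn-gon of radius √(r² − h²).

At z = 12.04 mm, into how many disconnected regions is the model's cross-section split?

At z = 12.04 mm: the r=8.5 sphere contributes a regular 32-gon of circumradius √(8.5²−3.54²) = 7.728; the cone at (5, 6) does not reach this height (z outside [12.5, 30]); the r=5 sphere at (16, 16) slices to a regular 32-gon of circumradius 4.757 (√(r²−h²) with h=1.54 from center); Combining (union): the 2 present regions are separate (no shared area or edge), so areas and boundary lengths simply add and each stays a separate island — 2 connected regions. The result has 2 disconnected regions.

2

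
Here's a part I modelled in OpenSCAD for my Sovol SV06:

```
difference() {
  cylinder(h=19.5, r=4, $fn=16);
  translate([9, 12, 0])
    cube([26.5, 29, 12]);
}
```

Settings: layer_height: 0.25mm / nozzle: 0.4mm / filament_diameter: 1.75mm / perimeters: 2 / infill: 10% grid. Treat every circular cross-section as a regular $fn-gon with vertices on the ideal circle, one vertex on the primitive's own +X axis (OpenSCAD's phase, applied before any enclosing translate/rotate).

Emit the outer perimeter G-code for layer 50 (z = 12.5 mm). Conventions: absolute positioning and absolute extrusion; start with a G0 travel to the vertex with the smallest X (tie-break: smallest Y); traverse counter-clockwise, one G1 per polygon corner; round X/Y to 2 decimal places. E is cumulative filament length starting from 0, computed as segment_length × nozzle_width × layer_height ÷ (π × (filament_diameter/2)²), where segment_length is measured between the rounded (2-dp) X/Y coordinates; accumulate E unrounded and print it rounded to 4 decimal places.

G0 X-4.00 Y0.00 Z12.50
G1 X-3.70 Y-1.53 E0.0648
G1 X-2.83 Y-2.83 E0.1299
G1 X-1.53 Y-3.70 E0.1949
G1 X0.00 Y-4.00 E0.2597
G1 X1.53 Y-3.70 E0.3245
G1 X2.83 Y-2.83 E0.3896
G1 X3.70 Y-1.53 E0.4546
G1 X4.00 Y0.00 E0.5194
G1 X3.70 Y1.53 E0.5842
G1 X2.83 Y2.83 E0.6493
G1 X1.53 Y3.70 E0.7143
G1 X0.00 Y4.00 E0.7791
G1 X-1.53 Y3.70 E0.8440
G1 X-2.83 Y2.83 E0.9090
G1 X-3.70 Y1.53 E0.9740
G1 X-4.00 Y0.00 E1.0388

At z = 12.5 mm: the r=4 cylinder gives a regular 16-gon of circumradius 4 (constant along its height); the cube at (9, 12) does not reach this height (z outside [0, 12]); Subtracting the remaining from the first: none of the subtracted shapes is present at this height, so the r=4 cylinder is unchanged — 1 connected region. The outline is a single polygon with 16 vertices. Extrusion per mm of travel: 0.4 × 0.25 / (π × 0.875²) = 0.041575. Accumulating E over each segment gives final E = 1.0388.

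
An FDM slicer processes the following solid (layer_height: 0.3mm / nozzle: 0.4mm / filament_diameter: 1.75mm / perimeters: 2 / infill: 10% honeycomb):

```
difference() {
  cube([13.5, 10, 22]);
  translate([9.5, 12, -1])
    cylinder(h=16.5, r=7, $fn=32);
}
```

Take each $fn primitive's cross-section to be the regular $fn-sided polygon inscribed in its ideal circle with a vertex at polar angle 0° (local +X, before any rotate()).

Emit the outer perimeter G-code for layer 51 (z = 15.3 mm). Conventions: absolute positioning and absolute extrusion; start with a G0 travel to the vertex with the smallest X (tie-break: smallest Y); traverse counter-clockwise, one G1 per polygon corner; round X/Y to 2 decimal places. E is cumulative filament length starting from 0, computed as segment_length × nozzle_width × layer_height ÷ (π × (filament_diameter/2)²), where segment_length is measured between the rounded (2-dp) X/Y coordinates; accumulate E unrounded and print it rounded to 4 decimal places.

At z = 15.3 mm: the cube (footprint 13.5×10) is included at this height; the r=7 cylinder at (9.5, 12) gives a regular 32-gon of circumradius 7 (constant along its height); Taking the first minus the rest: starting from the 13.5×10 cube, the r=7 cylinder at (9.5, 12) partially overlaps it — only the 42.77 mm² overlap (of its 152.95 mm²) is removed, clipping the outline — 1 connected region. The outline is a single polygon with 15 vertices. Extrusion per mm of travel: 0.4 × 0.3 / (π × 0.875²) = 0.049890. Accumulating E over each segment gives final E = 2.2853.

G0 X0.00 Y0.00 Z15.30
G1 X13.50 Y0.00 E0.6735
G1 X13.50 Y6.27 E0.9863
G1 X13.39 Y6.18 E0.9934
G1 X12.18 Y5.53 E1.0619
G1 X10.87 Y5.13 E1.1303
G1 X9.50 Y5.00 E1.1989
G1 X8.13 Y5.13 E1.2676
G1 X6.82 Y5.53 E1.3359
G1 X5.61 Y6.18 E1.4045
G1 X4.55 Y7.05 E1.4729
G1 X3.68 Y8.11 E1.5413
G1 X3.03 Y9.32 E1.6098
G1 X2.83 Y10.00 E1.6452
G1 X0.00 Y10.00 E1.7864
G1 X0.00 Y0.00 E2.2853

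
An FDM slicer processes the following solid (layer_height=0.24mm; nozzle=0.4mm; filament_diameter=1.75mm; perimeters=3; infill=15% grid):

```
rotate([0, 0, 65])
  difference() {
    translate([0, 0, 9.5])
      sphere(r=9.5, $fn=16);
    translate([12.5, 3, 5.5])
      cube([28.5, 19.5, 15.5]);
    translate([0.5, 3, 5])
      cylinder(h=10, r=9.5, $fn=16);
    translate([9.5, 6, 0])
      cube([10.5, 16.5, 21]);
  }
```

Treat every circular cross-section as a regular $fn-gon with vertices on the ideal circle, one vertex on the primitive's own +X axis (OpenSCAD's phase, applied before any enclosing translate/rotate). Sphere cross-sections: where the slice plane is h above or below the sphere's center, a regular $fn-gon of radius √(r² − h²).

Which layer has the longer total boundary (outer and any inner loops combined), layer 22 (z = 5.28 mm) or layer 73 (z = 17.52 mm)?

Layer 22 (z = 5.28): the r=9.5 sphere slices to a regular 16-gon of circumradius 8.511 (√(r²−h²) with h=4.22 from center) (perimeter = 2·16·8.511·sin(180°/16) = 53.13 mm); the cube at (12.5, 3) is absent (z outside [5.5, 21]); the cylinder at (0.5, 3): section is a regular 16-gon, circumradius r=9.5 (perimeter = 2·16·9.500·sin(180°/16) = 59.31 mm); the cube at (9.5, 6) is present — its section is the full 10.5×16.5 rectangle (perimeter 54.00 mm); Subtracting the remaining from the first: starting from the r=9.5 sphere, the r=9.5 cylinder at (0.5, 3) partially overlaps it — only the 192.40 mm² overlap (of its 276.30 mm²) is removed, clipping the outline; the 10.5×16.5 cube at (9.5, 6) misses the remaining region (no effect) — boundary = 45.14 mm; (whole slice rotated 65° about Z — lengths, areas and connectivity unchanged). So its perimeter = 45.14 mm. Layer 73 (z = 17.52): the r=9.5 sphere contributes a regular 16-gon of circumradius √(9.5²−8.02²) = 5.092 (perimeter = 2·16·5.092·sin(180°/16) = 31.79 mm); the 28.5×19.5 cube at (12.5, 3) contributes its full rectangle (perimeter 96.00 mm); the cylinder at (0.5, 3) is absent (z outside [5, 15]); the 10.5×16.5 cube at (9.5, 6) contributes its full rectangle (perimeter 54.00 mm); Taking the first minus the rest: starting from the r=9.5 sphere, the 28.5×19.5 cube at (12.5, 3) misses the remaining region (no effect); the 10.5×16.5 cube at (9.5, 6) misses the remaining region (no effect) — boundary = 31.79 mm; (whole slice rotated 65° about Z — lengths, areas and connectivity unchanged). So its perimeter = 31.79 mm. Layer 22 is larger (45.14 vs 31.79 mm).

layer 22 (z = 5.28 mm)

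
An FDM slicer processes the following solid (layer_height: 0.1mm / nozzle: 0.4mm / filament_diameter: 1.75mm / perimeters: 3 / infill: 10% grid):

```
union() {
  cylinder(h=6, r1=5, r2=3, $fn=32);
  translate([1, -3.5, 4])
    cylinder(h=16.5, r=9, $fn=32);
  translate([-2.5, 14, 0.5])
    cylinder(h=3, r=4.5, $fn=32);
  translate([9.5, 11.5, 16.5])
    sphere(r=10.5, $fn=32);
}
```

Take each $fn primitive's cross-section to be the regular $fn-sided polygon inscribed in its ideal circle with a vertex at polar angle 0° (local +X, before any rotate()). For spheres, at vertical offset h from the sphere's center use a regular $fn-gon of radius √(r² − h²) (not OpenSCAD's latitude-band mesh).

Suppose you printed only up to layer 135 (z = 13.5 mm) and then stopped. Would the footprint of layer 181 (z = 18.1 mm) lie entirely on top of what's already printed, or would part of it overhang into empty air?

Compare the two slices. At z = 13.5: the cone is not intersected at this z (z outside [0, 6]); the cylinder at (1, -3.5): section is a regular 32-gon, circumradius r=9 (area = (32/2)·9.000²·sin(360°/32) = 252.84 mm²); the cylinder at (-2.5, 14) does not reach this height (z outside [0.5, 3.5]); the sphere at (9.5, 11.5): section is a regular 32-gon, circumradius = √(r²−h²) = √(10.5²−3²) = 10.062 (area = (32/2)·10.062²·sin(360°/32) = 316.05 mm²); Merging all regions: the regions partially overlap — summed areas 568.88 mm² minus the doubly-counted overlap 9.44 mm² gives 559.45 mm² — area = 559.45 mm². At z = 18.1: the cone does not reach this height (z outside [0, 6]); the r=9 cylinder at (1, -3.5) gives a regular 32-gon of circumradius 9 (constant along its height) (area = (32/2)·9.000²·sin(360°/32) = 252.84 mm²); the cylinder at (-2.5, 14) is not intersected at this z (z outside [0.5, 3.5]); the sphere at (9.5, 11.5): section is a regular 32-gon, circumradius = √(r²−h²) = √(10.5²−1.6²) = 10.377 (area = (32/2)·10.377²·sin(360°/32) = 336.15 mm²); Taking the union: the regions partially overlap — summed areas 588.99 mm² minus the doubly-counted overlap 12.14 mm² gives 576.85 mm² — area = 576.85 mm². Checking containment: at z = 18.1 the cross-section extends beyond the z = 13.5 cross-section by about 17.40 mm².

part overhangs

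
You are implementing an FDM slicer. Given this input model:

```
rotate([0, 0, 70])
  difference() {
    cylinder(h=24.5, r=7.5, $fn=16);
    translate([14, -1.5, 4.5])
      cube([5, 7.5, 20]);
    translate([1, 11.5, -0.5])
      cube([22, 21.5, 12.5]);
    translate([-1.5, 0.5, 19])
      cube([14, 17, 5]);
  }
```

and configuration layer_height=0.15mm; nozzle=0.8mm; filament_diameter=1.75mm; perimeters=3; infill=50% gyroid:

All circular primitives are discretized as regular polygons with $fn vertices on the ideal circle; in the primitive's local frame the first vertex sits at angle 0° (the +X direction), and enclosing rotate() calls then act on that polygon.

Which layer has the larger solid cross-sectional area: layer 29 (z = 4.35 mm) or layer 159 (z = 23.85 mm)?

layer 29 (z = 4.35 mm)

Layer 29 (z = 4.35): the cylinder: section is a regular 16-gon, circumradius r=7.5 (area = (16/2)·7.500²·sin(360°/16) = 172.21 mm²); the cube at (14, -1.5) is not intersected at this z (z outside [4.5, 24.5]); the 22×21.5 cube at (1, 11.5) contributes its full rectangle (area 473.00 mm²); the cube at (-1.5, 0.5) is absent (z outside [19, 24]); Subtracting the remaining from the first: starting from the r=7.5 cylinder (172.21 mm²), the 22×21.5 cube at (1, 11.5) misses the remaining region (no effect) — area = 172.21 mm²; (rotated 70° about Z; rotation is an isometry so areas/perimeters/island counts are preserved). So its area = 172.21 mm². Layer 159 (z = 23.85): the r=7.5 cylinder gives a regular 16-gon of circumradius 7.5 (constant along its height) (area = (16/2)·7.500²·sin(360°/16) = 172.21 mm²); the cube at (14, -1.5) (footprint 5×7.5) is included at this height (area 37.50 mm²); the cube at (1, 11.5) is absent (z outside [-0.5, 12]); the cube at (-1.5, 0.5) (footprint 14×17) is included at this height (area 238.00 mm²); Subtracting the remaining from the first: starting from the r=7.5 cylinder (172.21 mm²), the 5×7.5 cube at (14, -1.5) misses the remaining region (no effect); the 14×17 cube at (-1.5, 0.5) partially overlaps it — only the 49.60 mm² overlap (of its 238.00 mm²) is removed, clipping the outline — area = 122.60 mm²; (rotated 70° about Z; rotation is an isometry so areas/perimeters/island counts are preserved). So its area = 122.60 mm². Layer 29 is larger (172.21 vs 122.60 mm²).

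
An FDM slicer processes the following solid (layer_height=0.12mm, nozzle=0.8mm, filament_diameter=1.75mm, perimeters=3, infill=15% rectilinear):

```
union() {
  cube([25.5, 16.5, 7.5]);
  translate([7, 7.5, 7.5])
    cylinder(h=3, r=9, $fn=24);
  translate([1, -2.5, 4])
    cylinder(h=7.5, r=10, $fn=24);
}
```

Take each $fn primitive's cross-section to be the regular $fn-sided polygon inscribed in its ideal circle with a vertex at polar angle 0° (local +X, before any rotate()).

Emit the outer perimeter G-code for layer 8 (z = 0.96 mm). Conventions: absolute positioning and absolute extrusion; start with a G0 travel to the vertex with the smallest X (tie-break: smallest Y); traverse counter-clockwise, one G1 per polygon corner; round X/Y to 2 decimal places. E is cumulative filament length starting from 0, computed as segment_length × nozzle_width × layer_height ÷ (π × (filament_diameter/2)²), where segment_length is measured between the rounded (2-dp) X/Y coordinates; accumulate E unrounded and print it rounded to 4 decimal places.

G0 X0.00 Y0.00 Z0.96
G1 X25.50 Y0.00 E1.0178
G1 X25.50 Y16.50 E1.6763
G1 X0.00 Y16.50 E2.6941
G1 X0.00 Y0.00 E3.3526

At z = 0.96 mm: the cube is present — its section is the full 25.5×16.5 rectangle; the cylinder at (7, 7.5) is absent (z outside [7.5, 10.5]); the cylinder at (1, -2.5) does not reach this height (z outside [4, 11.5]); Combining (union): only the 25.5×16.5 cube is present, so the union is just that shape — 1 connected region. The outline is a single polygon with 4 vertices. Extrusion per mm of travel: 0.8 × 0.12 / (π × 0.875²) = 0.039912. Accumulating E over each segment gives final E = 3.3526.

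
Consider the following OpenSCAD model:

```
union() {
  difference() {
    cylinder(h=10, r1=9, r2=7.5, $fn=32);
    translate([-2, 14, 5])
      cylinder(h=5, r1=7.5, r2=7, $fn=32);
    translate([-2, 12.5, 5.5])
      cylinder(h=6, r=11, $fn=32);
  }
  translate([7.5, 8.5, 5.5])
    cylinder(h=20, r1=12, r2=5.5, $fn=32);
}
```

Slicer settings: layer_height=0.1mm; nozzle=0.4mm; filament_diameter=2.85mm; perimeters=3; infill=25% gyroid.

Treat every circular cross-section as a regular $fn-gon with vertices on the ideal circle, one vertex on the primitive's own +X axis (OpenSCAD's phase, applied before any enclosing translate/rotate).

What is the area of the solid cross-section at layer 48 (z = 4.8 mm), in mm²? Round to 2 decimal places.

At z = 4.8 mm: the cone contributes a regular 32-gon of circumradius 8.280 (interpolated between r1=9 and r2=7.5 at t=0.480) (area = (32/2)·8.280²·sin(360°/32) = 214.00 mm²); the cone at (-2, 14) is absent (z outside [5, 10]); the cylinder at (-2, 12.5) is absent (z outside [5.5, 11.5]); After the difference (first − rest): none of the subtracted shapes is present at this height, so the cone is unchanged — area = 214.00 mm²; the cone at (7.5, 8.5) is not intersected at this z (z outside [5.5, 25.5]); Combining (union): only that combined region is present, so the union is just that shape — area = 214.00 mm². Overall, the cross-section is a single solid region. Net area = 214.00 mm².

214.00 mm²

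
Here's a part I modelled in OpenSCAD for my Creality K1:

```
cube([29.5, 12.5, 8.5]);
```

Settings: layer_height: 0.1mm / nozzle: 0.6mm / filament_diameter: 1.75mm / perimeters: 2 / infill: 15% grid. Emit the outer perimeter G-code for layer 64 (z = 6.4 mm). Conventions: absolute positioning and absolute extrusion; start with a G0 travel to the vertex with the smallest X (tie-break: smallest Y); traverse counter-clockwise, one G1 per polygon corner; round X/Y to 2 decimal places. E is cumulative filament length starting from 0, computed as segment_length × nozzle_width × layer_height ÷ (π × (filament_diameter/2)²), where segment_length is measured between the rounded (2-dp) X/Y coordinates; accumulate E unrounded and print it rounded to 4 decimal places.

At z = 6.4 mm: the 29.5×12.5 cube contributes its full rectangle. The outline is a single polygon with 4 vertices. Extrusion per mm of travel: 0.6 × 0.1 / (π × 0.875²) = 0.024945. Accumulating E over each segment gives final E = 2.0954.

G0 X0.00 Y0.00 Z6.40
G1 X29.50 Y0.00 E0.7359
G1 X29.50 Y12.50 E1.0477
G1 X0.00 Y12.50 E1.7836
G1 X0.00 Y0.00 E2.0954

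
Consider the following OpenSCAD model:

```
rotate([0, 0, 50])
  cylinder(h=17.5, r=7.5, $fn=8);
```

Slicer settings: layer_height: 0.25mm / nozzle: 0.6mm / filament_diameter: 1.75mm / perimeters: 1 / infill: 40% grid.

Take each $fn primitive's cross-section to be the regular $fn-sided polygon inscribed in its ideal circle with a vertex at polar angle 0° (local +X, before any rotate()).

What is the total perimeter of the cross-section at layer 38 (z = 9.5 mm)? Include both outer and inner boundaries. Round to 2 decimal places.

45.92 mm

At z = 9.5 mm: the cylinder: section is a regular 8-gon, circumradius r=7.5 (perimeter = 2·8·7.500·sin(180°/8) = 45.92 mm); (rotated 50° about Z; rotation is an isometry so areas/perimeters/island counts are preserved). Overall, the cross-section is a single solid region. Total boundary length (outer) = 45.92 mm.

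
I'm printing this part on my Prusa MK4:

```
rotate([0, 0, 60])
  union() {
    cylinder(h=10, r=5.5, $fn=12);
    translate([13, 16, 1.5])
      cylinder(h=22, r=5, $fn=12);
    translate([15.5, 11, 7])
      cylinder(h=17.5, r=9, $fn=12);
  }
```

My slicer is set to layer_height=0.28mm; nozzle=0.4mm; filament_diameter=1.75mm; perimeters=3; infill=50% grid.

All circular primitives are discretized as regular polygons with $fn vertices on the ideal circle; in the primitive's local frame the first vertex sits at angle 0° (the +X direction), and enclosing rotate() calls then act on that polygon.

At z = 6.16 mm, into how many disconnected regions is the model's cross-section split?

2

At z = 6.16 mm: the cylinder: section is a regular 12-gon, circumradius r=5.5; the r=5 cylinder at (13, 16) gives a regular 12-gon of circumradius 5 (constant along its height); the cylinder at (15.5, 11) is not intersected at this z (z outside [7, 24.5]); Merging all regions: the 2 present regions are separate (no shared area or edge), so areas and boundary lengths simply add and each stays a separate island — 2 connected regions; (rotated 60° about Z; rotation is an isometry so areas/perimeters/island counts are preserved). The result has 2 disconnected regions.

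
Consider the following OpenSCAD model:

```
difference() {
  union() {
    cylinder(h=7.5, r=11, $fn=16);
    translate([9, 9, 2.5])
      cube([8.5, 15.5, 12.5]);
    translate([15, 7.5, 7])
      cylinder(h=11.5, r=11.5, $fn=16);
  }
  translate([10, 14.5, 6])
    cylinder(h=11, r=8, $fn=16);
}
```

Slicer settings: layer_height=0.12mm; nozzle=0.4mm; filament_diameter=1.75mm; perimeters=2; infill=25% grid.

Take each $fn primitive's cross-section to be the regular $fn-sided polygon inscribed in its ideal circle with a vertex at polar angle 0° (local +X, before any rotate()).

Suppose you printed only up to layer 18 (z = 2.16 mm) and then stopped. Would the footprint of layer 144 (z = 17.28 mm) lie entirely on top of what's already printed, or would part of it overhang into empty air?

Compare the two slices. At z = 2.16: the r=11 cylinder contributes a regular 16-gon of circumradius 11 (area = (16/2)·11.000²·sin(360°/16) = 370.44 mm²); the cube at (9, 9) is absent (z outside [2.5, 15]); the cylinder at (15, 7.5) does not reach this height (z outside [7, 18.5]); Taking the union: only the r=11 cylinder is present, so the union is just that shape — area = 370.44 mm²; the cylinder at (10, 14.5) does not reach this height (z outside [6, 17]); After the difference (first − rest): none of the subtracted shapes is present at this height, so the result so far is unchanged — area = 370.44 mm². At z = 17.28: the cylinder does not reach this height (z outside [0, 7.5]); the cube at (9, 9) is not intersected at this z (z outside [2.5, 15]); the cylinder at (15, 7.5): section is a regular 16-gon, circumradius r=11.5 (area = (16/2)·11.500²·sin(360°/16) = 404.88 mm²); Combining (union): only the r=11.5 cylinder at (15, 7.5) is present, so the union is just that shape — area = 404.88 mm²; the cylinder at (10, 14.5) does not reach this height (z outside [6, 17]); Taking the first minus the rest: none of the subtracted shapes is present at this height, so that combined region is unchanged — area = 404.88 mm². Checking containment: at z = 17.28 the cross-section extends beyond the z = 2.16 cross-section by about 350.72 mm².

part overhangs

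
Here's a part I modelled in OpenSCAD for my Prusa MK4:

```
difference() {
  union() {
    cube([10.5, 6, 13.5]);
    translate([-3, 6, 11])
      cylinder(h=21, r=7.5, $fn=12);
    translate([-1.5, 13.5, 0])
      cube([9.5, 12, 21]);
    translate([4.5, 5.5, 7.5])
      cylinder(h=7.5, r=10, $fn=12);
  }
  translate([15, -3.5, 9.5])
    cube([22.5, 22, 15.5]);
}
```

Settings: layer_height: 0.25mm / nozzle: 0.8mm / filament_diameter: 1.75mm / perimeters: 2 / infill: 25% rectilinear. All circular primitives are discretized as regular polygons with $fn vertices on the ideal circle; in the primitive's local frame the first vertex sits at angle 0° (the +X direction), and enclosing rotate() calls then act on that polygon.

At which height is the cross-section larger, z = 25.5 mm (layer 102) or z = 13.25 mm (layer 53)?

layer 53 (z = 13.25 mm)

Layer 102 (z = 25.5): the cube is absent (z outside [0, 13.5]); the cylinder at (-3, 6): section is a regular 12-gon, circumradius r=7.5 (area = (12/2)·7.500²·sin(360°/12) = 168.75 mm²); the cube at (-1.5, 13.5) is not intersected at this z (z outside [0, 21]); the cylinder at (4.5, 5.5) is absent (z outside [7.5, 15]); Combining (union): only the r=7.5 cylinder at (-3, 6) is present, so the union is just that shape — area = 168.75 mm²; the cube at (15, -3.5) does not reach this height (z outside [9.5, 25]); Subtracting the remaining from the first: none of the subtracted shapes is present at this height, so the result so far is unchanged — area = 168.75 mm². So its area = 168.75 mm². Layer 53 (z = 13.25): the 10.5×6 cube contributes its full rectangle (area 63.00 mm²); the r=7.5 cylinder at (-3, 6) gives a regular 12-gon of circumradius 7.5 (constant along its height) (area = (12/2)·7.500²·sin(360°/12) = 168.75 mm²); the cube at (-1.5, 13.5) is present — its section is the full 9.5×12 rectangle (area 114.00 mm²); the r=10 cylinder at (4.5, 5.5) gives a regular 12-gon of circumradius 10 (constant along its height) (area = (12/2)·10.000²·sin(360°/12) = 300.00 mm²); Combining (union): the regions partially overlap — summed areas 645.75 mm² minus the doubly-counted overlap 177.64 mm² gives 468.11 mm² — area = 468.11 mm²; the cube at (15, -3.5) (footprint 22.5×22) is included at this height (area 495.00 mm²); Subtracting the remaining from the first: starting from that combined region (468.11 mm²), the 22.5×22 cube at (15, -3.5) misses the remaining region (no effect) — area = 468.11 mm². So its area = 468.11 mm². Layer 53 is larger (468.11 vs 168.75 mm²).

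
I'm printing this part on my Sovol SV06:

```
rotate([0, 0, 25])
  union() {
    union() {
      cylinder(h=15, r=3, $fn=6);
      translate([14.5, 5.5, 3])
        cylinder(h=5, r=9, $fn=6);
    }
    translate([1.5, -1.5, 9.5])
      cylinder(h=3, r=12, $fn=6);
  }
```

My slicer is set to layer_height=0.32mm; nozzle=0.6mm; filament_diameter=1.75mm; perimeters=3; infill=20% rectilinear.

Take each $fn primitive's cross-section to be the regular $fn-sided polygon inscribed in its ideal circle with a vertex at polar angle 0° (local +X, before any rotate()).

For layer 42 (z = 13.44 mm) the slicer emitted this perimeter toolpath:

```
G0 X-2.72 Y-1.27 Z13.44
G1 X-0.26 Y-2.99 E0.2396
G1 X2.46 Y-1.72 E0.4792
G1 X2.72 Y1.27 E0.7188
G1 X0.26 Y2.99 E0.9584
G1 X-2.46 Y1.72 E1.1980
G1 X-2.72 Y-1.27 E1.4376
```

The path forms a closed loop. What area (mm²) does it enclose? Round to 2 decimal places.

23.41 mm²

Apply the shoelace formula to the sequence of (X, Y) vertices; enclosed area = 23.41 mm².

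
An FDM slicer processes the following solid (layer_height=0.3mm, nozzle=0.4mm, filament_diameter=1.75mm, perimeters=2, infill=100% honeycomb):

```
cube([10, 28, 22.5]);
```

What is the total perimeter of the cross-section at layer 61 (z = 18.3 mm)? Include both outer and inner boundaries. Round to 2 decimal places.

76.00 mm

At z = 18.3 mm: the cube is present — its section is the full 10×28 rectangle (perimeter 76.00 mm). Overall, the cross-section is a single solid region. Total boundary length (outer) = 76.00 mm.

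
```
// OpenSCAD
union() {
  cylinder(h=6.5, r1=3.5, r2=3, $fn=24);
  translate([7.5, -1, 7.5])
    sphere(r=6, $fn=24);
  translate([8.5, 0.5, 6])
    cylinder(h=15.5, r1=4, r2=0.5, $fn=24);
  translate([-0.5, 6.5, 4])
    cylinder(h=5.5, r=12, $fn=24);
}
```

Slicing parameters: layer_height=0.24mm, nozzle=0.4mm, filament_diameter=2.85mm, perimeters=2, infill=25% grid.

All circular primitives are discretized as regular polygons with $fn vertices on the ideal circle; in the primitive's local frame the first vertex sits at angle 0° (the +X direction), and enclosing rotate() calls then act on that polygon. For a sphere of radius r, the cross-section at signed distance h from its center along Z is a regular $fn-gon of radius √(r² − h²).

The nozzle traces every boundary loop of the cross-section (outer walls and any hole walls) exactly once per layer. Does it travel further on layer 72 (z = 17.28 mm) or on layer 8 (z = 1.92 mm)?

Layer 72 (z = 17.28): the cone does not reach this height (z outside [0, 6.5]); the sphere at (7.5, -1) does not reach this height (|z−center|=9.780 > r=6); the cone at (8.5, 0.5) (r1=4→r2=0.5) has section circumradius 1.453 here — a regular 24-gon (perimeter = 2·24·1.453·sin(180°/24) = 9.10 mm); the cylinder at (-0.5, 6.5) is absent (z outside [4, 9.5]); Combining (union): only the cone at (8.5, 0.5) is present, so the union is just that shape — boundary = 9.10 mm. So its perimeter = 9.10 mm. Layer 8 (z = 1.92): the cone: at t=0.295 of its height the radius interpolates to r₁+(r₂−r₁)t = 3.352, giving a regular 24-gon of that circumradius (perimeter = 2·24·3.352·sin(180°/24) = 21.00 mm); the r=6 sphere at (7.5, -1) slices to a regular 24-gon of circumradius 2.205 (√(r²−h²) with h=5.58 from center) (perimeter = 2·24·2.205·sin(180°/24) = 13.82 mm); the cone at (8.5, 0.5) is not intersected at this z (z outside [6, 21.5]); the cylinder at (-0.5, 6.5) is not intersected at this z (z outside [4, 9.5]); Merging all regions: the 2 present regions are separate (no shared area or edge), so areas and boundary lengths simply add and each stays a separate island — boundary = 34.82 mm. So its perimeter = 34.82 mm. Layer 8 is larger (34.82 vs 9.10 mm).

layer 8 (z = 1.92 mm)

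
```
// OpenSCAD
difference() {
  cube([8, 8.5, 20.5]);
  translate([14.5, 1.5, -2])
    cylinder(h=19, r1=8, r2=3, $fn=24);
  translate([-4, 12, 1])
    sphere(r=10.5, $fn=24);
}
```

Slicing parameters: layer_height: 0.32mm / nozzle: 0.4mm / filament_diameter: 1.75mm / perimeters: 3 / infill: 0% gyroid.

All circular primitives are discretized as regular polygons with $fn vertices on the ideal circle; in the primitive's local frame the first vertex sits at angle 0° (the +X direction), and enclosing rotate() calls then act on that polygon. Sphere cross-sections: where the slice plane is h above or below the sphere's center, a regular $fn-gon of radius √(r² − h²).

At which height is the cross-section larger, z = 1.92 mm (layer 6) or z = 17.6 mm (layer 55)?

Layer 6 (z = 1.92): the cube (footprint 8×8.5) is included at this height (area 68.00 mm²); the cone at (14.5, 1.5) contributes a regular 24-gon of circumradius 6.968 (interpolated between r1=8 and r2=3 at t=0.206) (area = (24/2)·6.968²·sin(360°/24) = 150.82 mm²); the sphere at (-4, 12): section is a regular 24-gon, circumradius = √(r²−h²) = √(10.5²−0.92²) = 10.460 (area = (24/2)·10.460²·sin(360°/24) = 339.79 mm²); Taking the first minus the rest: starting from the 8×8.5 cube (68.00 mm²), the cone at (14.5, 1.5) partially overlaps it — only the 1.25 mm² overlap (of its 150.82 mm²) is removed, clipping the outline; the r=10.5 sphere at (-4, 12) partially overlaps it — only the 22.68 mm² overlap (of its 339.79 mm²) is removed, clipping the outline — area = 44.07 mm². So its area = 44.07 mm². Layer 55 (z = 17.6): the 8×8.5 cube contributes its full rectangle (area 68.00 mm²); the cone at (14.5, 1.5) is not intersected at this z (z outside [-2, 17]); the sphere at (-4, 12) is not intersected at this z (|z−center|=16.600 > r=10.5); Taking the first minus the rest: none of the subtracted shapes is present at this height, so the 8×8.5 cube is unchanged — area = 68.00 mm². So its area = 68.00 mm². Layer 55 is larger (68.00 vs 44.07 mm²).

layer 55 (z = 17.6 mm)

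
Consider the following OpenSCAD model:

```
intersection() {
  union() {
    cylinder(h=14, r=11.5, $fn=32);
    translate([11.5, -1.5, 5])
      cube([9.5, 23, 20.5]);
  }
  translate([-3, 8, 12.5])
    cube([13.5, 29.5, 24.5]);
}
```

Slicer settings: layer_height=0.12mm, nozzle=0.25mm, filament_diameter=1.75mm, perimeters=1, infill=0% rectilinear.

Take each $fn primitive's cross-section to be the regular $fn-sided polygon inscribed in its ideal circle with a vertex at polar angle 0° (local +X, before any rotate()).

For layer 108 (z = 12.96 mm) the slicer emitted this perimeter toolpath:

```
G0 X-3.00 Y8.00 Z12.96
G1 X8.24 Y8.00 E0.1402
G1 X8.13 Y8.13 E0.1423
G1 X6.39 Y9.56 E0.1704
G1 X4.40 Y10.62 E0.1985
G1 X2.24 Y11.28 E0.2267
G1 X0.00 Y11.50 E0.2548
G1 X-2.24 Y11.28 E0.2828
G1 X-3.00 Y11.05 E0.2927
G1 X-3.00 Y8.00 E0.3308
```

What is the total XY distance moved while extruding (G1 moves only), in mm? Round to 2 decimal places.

Sum the Euclidean lengths of each G1 segment: total = 26.52 mm.

26.52 mm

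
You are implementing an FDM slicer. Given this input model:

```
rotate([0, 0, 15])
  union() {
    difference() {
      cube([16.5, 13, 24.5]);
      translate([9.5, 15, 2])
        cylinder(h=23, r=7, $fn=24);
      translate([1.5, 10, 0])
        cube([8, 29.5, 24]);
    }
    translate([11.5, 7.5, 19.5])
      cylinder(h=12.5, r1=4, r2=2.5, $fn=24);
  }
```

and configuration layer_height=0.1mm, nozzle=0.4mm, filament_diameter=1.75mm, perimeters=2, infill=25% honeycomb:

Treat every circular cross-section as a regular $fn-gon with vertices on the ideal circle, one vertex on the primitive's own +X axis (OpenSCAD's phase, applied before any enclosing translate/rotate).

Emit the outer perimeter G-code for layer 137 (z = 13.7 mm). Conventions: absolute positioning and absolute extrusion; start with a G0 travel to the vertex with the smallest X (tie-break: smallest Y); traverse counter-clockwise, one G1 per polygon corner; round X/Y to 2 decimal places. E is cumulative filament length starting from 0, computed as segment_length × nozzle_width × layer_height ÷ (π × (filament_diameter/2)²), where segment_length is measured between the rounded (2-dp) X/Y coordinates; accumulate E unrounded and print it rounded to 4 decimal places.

At z = 13.7 mm: the 16.5×13 cube contributes its full rectangle; the r=7 cylinder at (9.5, 15) gives a regular 24-gon of circumradius 7 (constant along its height); the cube at (1.5, 10) (footprint 8×29.5) is included at this height; After the difference (first − rest): starting from the 16.5×13 cube, the r=7 cylinder at (9.5, 15) partially overlaps it — only the 48.63 mm² overlap (of its 152.19 mm²) is removed, clipping the outline; the 8×29.5 cube at (1.5, 10) partially overlaps it — only the 6.21 mm² overlap (of its 236.00 mm²) is removed, clipping the outline — 1 connected region; the cone at (11.5, 7.5) is not intersected at this z (z outside [19.5, 32]); Merging all regions: only that combined region is present, so the union is just that shape — 1 connected region; (rotated 15° about Z; rotation is an isometry so areas/perimeters/island counts are preserved). The outline is a single polygon with 15 vertices. Extrusion per mm of travel: 0.4 × 0.1 / (π × 0.875²) = 0.016630. Accumulating E over each segment gives final E = 1.0770.

G0 X-3.36 Y12.56 Z13.70
G1 X0.00 Y0.00 E0.2162
G1 X15.94 Y4.27 E0.4906
G1 X12.57 Y16.83 E0.7069
G1 X12.27 Y16.75 E0.7121
G1 X12.06 Y15.14 E0.7391
G1 X11.36 Y13.45 E0.7695
G1 X10.24 Y12.00 E0.8000
G1 X8.79 Y10.89 E0.8303
G1 X7.11 Y10.19 E0.8606
G1 X5.29 Y9.95 E0.8911
G1 X3.48 Y10.19 E0.9215
G1 X1.87 Y10.85 E0.9504
G1 X-1.14 Y10.05 E1.0022
G1 X-1.92 Y12.95 E1.0522
G1 X-3.36 Y12.56 E1.0770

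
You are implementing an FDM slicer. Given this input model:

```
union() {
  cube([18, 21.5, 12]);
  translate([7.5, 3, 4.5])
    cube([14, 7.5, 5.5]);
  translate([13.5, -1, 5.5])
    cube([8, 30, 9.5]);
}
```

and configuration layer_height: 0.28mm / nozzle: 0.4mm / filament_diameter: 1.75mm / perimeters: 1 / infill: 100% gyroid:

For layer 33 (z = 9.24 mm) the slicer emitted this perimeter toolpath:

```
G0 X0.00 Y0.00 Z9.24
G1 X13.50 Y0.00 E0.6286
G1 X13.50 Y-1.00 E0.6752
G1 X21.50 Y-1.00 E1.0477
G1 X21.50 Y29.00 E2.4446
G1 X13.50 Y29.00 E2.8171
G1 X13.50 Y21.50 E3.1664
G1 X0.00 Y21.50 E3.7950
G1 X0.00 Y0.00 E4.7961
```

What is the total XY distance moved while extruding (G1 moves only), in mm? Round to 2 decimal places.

103.00 mm

Sum the Euclidean lengths of each G1 segment: total = 103.00 mm.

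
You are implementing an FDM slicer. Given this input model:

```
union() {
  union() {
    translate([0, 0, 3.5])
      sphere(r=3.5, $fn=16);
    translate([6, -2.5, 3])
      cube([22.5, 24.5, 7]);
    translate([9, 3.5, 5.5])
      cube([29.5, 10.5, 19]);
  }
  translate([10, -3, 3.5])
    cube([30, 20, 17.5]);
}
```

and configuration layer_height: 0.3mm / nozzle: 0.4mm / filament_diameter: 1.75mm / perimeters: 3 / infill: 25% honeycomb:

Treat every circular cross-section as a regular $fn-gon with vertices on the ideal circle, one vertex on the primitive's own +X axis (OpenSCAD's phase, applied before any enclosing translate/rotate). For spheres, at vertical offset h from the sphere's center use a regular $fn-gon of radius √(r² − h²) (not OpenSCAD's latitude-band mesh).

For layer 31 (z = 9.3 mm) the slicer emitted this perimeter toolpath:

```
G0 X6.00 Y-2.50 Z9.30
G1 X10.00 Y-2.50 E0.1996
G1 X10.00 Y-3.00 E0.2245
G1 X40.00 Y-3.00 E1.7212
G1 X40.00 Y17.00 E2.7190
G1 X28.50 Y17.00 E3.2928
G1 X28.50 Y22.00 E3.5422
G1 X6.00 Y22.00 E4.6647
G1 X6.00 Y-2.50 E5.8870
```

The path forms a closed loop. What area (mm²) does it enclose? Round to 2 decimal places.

Apply the shoelace formula to the sequence of (X, Y) vertices; enclosed area = 790.50 mm².

790.50 mm²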